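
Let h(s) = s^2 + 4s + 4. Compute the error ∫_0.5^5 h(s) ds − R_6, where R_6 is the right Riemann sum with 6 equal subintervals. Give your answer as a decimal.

Exact integral: ∫_0.5^5 h(s) ds = 109.125.
R_6 = 125.578125.
Error = 109.125 − 125.578125 = -16.453125.

-16.453125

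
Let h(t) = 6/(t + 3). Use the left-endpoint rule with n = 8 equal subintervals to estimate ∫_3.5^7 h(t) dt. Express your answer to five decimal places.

Δt = (7 − 3.5)/8 = 0.4375.
Left endpoints: 3.5, 3.9375, 4.375, 4.8125, 5.25, 5.6875, 6.125, 6.5625.
h(3.5) = 12/13, h(3.9375) = 32/37, h(4.375) = 48/59, h(4.8125) = 0.768, h(5.25) = 8/11, h(5.6875) = 96/139, h(6.125) = 48/73, h(6.5625) = 32/51.
Sum = Δt · [h(3.5) + h(3.9375) + h(4.375) + ...].
Sum ≈ 2.65668.

2.65668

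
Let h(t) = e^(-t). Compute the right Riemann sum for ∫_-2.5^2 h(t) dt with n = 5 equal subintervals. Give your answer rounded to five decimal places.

7.42835

Δt = (2 − (-2.5))/5 = 0.9.
Right endpoints: -1.6, -0.7, 0.2, 1.1, 2.
h(-1.6) ≈ 4.95303, h(-0.7) ≈ 2.01375, h(0.2) ≈ 0.81873, h(1.1) ≈ 0.33287, h(2) ≈ 0.13534.
Sum = Δt · [h(-1.6) + h(-0.7) + h(0.2) + h(1.1) + h(2)].
Sum ≈ 7.42835.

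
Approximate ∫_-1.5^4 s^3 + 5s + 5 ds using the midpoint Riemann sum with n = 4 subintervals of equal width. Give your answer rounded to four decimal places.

121.3599

Δs = (4 − (-1.5))/4 = 1.375.
Midpoints: -0.8125, 0.5625, 1.9375, 3.3125.
f(-0.8125) = 1643/4096, f(0.5625) = 32729/4096, f(1.9375) = 89951/4096, f(3.3125) = 237197/4096.
Sum = Δs · [f(-0.8125) + f(0.5625) + f(1.9375) + f(3.3125)].
Sum ≈ 121.3599.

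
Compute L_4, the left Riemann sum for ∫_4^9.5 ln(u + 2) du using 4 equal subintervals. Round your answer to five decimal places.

11.37664

Δu = (9.5 − 4)/4 = 1.375.
Left endpoints: 4, 5.375, 6.75, 8.125.
f(4) ≈ 1.79176, f(5.375) ≈ 1.99810, f(6.75) ≈ 2.16905, f(8.125) ≈ 2.31501.
Sum = Δu · [f(4) + f(5.375) + f(6.75) + f(8.125)].
Sum ≈ 11.37664.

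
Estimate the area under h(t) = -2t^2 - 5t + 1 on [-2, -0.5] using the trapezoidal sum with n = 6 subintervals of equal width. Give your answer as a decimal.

Δt = (-0.5 − (-2))/6 = 0.25.
h(-2) = 3, h(-1.75) = 3.625, h(-1.5) = 4, h(-1.25) = 4.125, h(-1) = 4, h(-0.75) = 3.625, h(-0.5) = 3.
T_6 = (Δt/2)·[h(t_0) + 2h(t_1) + ... + 2h(t_{5}) + h(t_6)].
Sum = 5.59375.

5.59375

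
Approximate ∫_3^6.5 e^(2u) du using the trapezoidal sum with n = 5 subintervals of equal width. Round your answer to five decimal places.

Δu = (6.5 − 3)/5 = 0.7.
f(3) ≈ 403.42879, f(3.7) ≈ 1635.98443, f(4.4) ≈ 6634.24401, f(5.1) ≈ 26903.18607, f(5.8) ≈ 109097.79928, f(6.5) ≈ 442413.39201.
T_5 = (Δu/2)·[f(u_0) + 2f(u_1) + ... + 2f(u_{4}) + f(u_5)].
Sum ≈ 255975.73693.

255975.73693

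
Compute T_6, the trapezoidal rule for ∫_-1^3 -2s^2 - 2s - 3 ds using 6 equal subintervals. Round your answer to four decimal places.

Δs = (3 − (-1))/6 = 2/3.
f(-1) = -3, f(-1/3) = -23/9, f(1/3) = -35/9, f(1) = -7, f(5/3) = -107/9, f(7/3) = -167/9, f(3) = -27.
T_6 = (Δs/2)·[f(s_0) + 2f(s_1) + ... + 2f(s_{5}) + f(s_6)].
Sum ≈ -39.2593.

-39.2593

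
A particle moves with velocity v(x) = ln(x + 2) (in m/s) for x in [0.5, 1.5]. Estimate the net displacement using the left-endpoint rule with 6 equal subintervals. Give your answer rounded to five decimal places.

1.06564

Δx = (1.5 − 0.5)/6 = 1/6.
Left endpoints: 0.5, 2/3, 5/6, 1, 7/6, 4/3.
v(0.5) ≈ 0.91629, v(2/3) ≈ 0.98083, v(5/6) ≈ 1.04145, v(1) ≈ 1.09861, v(7/6) ≈ 1.15268, v(4/3) ≈ 1.20397.
Sum = Δx · [v(0.5) + v(2/3) + v(5/6) + ...].
Sum ≈ 1.06564.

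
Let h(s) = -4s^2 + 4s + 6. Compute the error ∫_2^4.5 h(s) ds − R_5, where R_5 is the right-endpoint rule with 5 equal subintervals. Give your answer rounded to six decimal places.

Exact integral: ∫_2^4.5 h(s) ds ≈ -63.33333333.
R_5 = -77.5.
Error ≈ -63.33333333 − (-77.5) ≈ 14.166667.

14.166667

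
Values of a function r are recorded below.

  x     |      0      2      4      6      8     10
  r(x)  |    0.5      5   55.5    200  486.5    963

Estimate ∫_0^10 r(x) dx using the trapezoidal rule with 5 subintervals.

2457.5

Δx = 2.
T_5 = (2/2)·[0.5 + 2·5 + 2·55.5 + 2·200 + 2·486.5 + 963] = 2457.5.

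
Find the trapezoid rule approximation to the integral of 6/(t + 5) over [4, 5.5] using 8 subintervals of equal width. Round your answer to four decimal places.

0.9250

Δt = (5.5 − 4)/8 = 0.1875.
f(4) = 2/3, f(4.1875) = 32/49, f(4.375) = 0.64, f(4.5625) = 32/51, f(4.75) = 8/13, f(4.9375) = 32/53, f(5.125) = 16/27, f(5.3125) = 32/55, f(5.5) = 4/7.
T_8 = (Δt/2)·[f(t_0) + 2f(t_1) + ... + 2f(t_{7}) + f(t_8)].
Sum ≈ 0.9250.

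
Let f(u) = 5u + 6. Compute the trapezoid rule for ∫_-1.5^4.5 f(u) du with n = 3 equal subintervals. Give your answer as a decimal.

Δu = (4.5 − (-1.5))/3 = 2.
f(-1.5) = -1.5, f(0.5) = 8.5, f(2.5) = 18.5, f(4.5) = 28.5.
T_3 = (Δu/2)·[f(u_0) + 2f(u_1) + 2f(u_2) + f(u_3)].
Sum = 81.

81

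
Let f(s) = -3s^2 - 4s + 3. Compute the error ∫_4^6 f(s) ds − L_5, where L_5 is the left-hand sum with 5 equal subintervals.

Exact integral: ∫_4^6 f(s) ds = -186.
L_5 = -172.56.
Error = -186 − (-172.56) = -13.44.

-13.44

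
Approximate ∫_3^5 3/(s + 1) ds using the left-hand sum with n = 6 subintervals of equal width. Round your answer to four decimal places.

Δs = (5 − 3)/6 = 1/3.
Left endpoints: 3, 10/3, 11/3, 4, 13/3, 14/3.
f(3) = 0.75, f(10/3) = 9/13, f(11/3) = 9/14, f(4) = 0.6, f(13/3) = 0.5625, f(14/3) = 9/17.
Sum = Δs · [f(3) + f(10/3) + f(11/3) + ...].
Sum ≈ 1.2590.

1.2590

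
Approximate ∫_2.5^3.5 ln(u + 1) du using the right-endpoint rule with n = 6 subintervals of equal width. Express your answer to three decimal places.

1.404

Δu = (3.5 − 2.5)/6 = 1/6.
Right endpoints: 8/3, 17/6, 3, 19/6, 10/3, 3.5.
f(8/3) ≈ 1.299, f(17/6) ≈ 1.344, f(3) ≈ 1.386, f(19/6) ≈ 1.427, f(10/3) ≈ 1.466, f(3.5) ≈ 1.504.
Sum = Δu · [f(8/3) + f(17/6) + f(3) + ...].
Sum ≈ 1.404.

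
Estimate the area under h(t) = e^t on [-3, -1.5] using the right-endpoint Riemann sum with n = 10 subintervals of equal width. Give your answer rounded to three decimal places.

Δt = (-1.5 − (-3))/10 = 0.15.
Right endpoints: -2.85, -2.7, -2.55, -2.4, -2.25, -2.1, -1.95, -1.8, -1.65, -1.5.
h(-2.85) ≈ 0.058, h(-2.7) ≈ 0.067, h(-2.55) ≈ 0.078, h(-2.4) ≈ 0.091, h(-2.25) ≈ 0.105, h(-2.1) ≈ 0.122, h(-1.95) ≈ 0.142, h(-1.8) ≈ 0.165, h(-1.65) ≈ 0.192, h(-1.5) ≈ 0.223.
Sum = Δt · [h(-2.85) + h(-2.7) + h(-2.55) + ...].
Sum ≈ 0.187.

0.187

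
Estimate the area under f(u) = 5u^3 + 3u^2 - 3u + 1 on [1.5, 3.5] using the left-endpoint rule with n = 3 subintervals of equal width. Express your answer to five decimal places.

Δu = (3.5 − 1.5)/3 = 2/3.
Left endpoints: 1.5, 13/6, 17/6.
f(1.5) = 20.125, f(13/6) = 12839/216, f(17/6) = 28147/216.
Sum = Δu · [f(1.5) + f(13/6) + f(17/6)].
Sum ≈ 139.91667.

139.91667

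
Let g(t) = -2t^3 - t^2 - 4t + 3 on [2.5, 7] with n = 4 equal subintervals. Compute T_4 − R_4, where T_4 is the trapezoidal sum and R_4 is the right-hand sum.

T_4 ≈ -1390.09570.
R_4 ≈ -1792.56445.
T_4 − R_4 = 402.46875.

402.46875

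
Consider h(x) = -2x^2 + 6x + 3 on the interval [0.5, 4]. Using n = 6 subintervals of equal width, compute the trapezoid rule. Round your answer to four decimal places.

14.7697

Δx = (4 − 0.5)/6 = 7/12.
h(0.5) = 5.5, h(13/12) = 515/72, h(5/3) = 67/9, h(2.25) = 6.375, h(17/6) = 71/18, h(41/12) = 11/72, h(4) = -5.
T_6 = (Δx/2)·[h(x_0) + 2h(x_1) + ... + 2h(x_{5}) + h(x_6)].
Sum ≈ 14.7697.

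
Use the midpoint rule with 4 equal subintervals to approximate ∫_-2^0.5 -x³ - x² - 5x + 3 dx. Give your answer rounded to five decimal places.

Δx = (0.5 − (-2))/4 = 0.625.
Midpoints: -1.6875, -1.0625, -0.4375, 0.1875.
f(-1.6875) = 54867/4096, f(-1.0625) = 34337/4096, f(-0.4375) = 20807/4096, f(0.1875) = 8277/4096.
Sum = Δx · [f(-1.6875) + f(-1.0625) + f(-0.4375) + f(0.1875)].
Sum ≈ 18.04932.

18.04932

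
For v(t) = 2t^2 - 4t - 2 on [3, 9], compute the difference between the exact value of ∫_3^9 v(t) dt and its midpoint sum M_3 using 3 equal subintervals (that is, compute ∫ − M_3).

Exact integral: ∫_3^9 v(t) dt = 312.
M_3 = 308.
Error = 312 − 308 = 4.

4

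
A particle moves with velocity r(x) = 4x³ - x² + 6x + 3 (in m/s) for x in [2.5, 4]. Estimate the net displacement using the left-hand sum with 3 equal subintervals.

188.75

Δx = (4 − 2.5)/3 = 0.5.
Left endpoints: 2.5, 3, 3.5.
r(2.5) = 74.25, r(3) = 120, r(3.5) = 183.25.
Sum = Δx · [r(2.5) + r(3) + r(3.5)].
Sum = 188.75.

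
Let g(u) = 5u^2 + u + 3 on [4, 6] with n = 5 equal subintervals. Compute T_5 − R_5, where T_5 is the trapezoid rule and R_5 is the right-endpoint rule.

-20.4

T_5 = 269.6.
R_5 = 290.
T_5 − R_5 = -20.4.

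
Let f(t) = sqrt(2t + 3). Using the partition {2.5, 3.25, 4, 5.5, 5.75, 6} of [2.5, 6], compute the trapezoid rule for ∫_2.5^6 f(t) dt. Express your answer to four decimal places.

Subinterval widths: 0.75, 0.75, 1.5, 0.25, 0.25.
f(2.5) ≈ 2.8284, f(3.25) ≈ 3.0822, f(4) ≈ 3.3166, f(5.5) ≈ 3.7417, f(5.75) ≈ 3.8079, f(6) ≈ 3.8730.
On each subinterval the trapezoid contributes (Δt_i/2)·[f(t_{i-1}) + f(t_i)].
Sum ≈ 11.8136.

11.8136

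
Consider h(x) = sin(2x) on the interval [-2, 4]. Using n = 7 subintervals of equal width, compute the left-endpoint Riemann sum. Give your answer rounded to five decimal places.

Δx = (4 − (-2))/7 = 6/7.
Left endpoints: -2, -8/7, -2/7, 4/7, 10/7, 16/7, 22/7.
h(-2) ≈ 0.75680, h(-8/7) ≈ -0.75515, h(-2/7) ≈ -0.54083, h(4/7) ≈ 0.90982, h(10/7) ≈ 0.28063, h(16/7) ≈ -0.99008, h(22/7) ≈ 0.00253.
Sum = Δx · [h(-2) + h(-8/7) + h(-2/7) + ...].
Sum ≈ -0.28824.

-0.28824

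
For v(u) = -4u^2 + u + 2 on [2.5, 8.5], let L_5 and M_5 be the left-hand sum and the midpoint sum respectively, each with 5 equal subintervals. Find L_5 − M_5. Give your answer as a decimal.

146.16

L_5 = -603.96.
M_5 = -750.12.
L_5 − M_5 = 146.16.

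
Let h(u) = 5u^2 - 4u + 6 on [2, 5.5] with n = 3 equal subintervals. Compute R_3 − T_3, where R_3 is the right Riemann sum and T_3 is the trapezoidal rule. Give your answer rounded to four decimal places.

68.3958

R_3 ≈ 304.824074.
T_3 ≈ 236.428241.
R_3 − T_3 ≈ 68.3958.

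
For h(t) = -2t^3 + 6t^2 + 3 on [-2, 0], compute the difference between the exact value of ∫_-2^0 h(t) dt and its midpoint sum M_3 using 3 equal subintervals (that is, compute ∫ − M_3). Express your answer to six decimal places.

Exact integral: ∫_-2^0 h(t) dt = 30.
M_3 ≈ 29.11111111.
Error ≈ 30 − 29.11111111 ≈ 0.888889.

0.888889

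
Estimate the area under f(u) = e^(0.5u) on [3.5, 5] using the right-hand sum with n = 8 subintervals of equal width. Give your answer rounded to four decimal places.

13.4678

Δu = (5 − 3.5)/8 = 0.1875.
Right endpoints: 3.6875, 3.875, 4.0625, 4.25, 4.4375, 4.625, 4.8125, 5.
f(3.6875) ≈ 6.3202, f(3.875) ≈ 6.9414, f(4.0625) ≈ 7.6236, f(4.25) ≈ 8.3729, f(4.4375) ≈ 9.1958, f(4.625) ≈ 10.0996, f(4.8125) ≈ 11.0923, f(5) ≈ 12.1825.
Sum = Δu · [f(3.6875) + f(3.875) + f(4.0625) + ...].
Sum ≈ 13.4678.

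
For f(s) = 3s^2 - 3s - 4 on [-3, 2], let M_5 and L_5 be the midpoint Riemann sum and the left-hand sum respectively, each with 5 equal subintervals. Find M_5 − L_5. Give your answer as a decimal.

M_5 = 21.25.
L_5 = 40.
M_5 − L_5 = -18.75.

-18.75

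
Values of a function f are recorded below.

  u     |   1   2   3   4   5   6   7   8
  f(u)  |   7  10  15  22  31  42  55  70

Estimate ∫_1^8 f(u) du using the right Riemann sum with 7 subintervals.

245

Δu = 1.
Sum = 1·[10 + 15 + 22 + 31 + 42 + 55 + 70] = 245.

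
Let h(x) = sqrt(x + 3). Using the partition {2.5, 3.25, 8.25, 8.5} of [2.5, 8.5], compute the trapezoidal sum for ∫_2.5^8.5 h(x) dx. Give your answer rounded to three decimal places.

17.295

Subinterval widths: 0.75, 5, 0.25.
h(2.5) ≈ 2.345, h(3.25) ≈ 2.500, h(8.25) ≈ 3.354, h(8.5) ≈ 3.391.
On each subinterval the trapezoid contributes (Δx_i/2)·[h(x_{i-1}) + h(x_i)].
Sum ≈ 17.295.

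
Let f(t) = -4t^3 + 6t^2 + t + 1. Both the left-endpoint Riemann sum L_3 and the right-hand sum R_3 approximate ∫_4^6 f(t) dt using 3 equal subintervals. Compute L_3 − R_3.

L_3 = -570.
R_3 = -894.
L_3 − R_3 = 324.

324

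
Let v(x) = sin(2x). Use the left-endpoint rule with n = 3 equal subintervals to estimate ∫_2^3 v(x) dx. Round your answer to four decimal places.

Δx = (3 − 2)/3 = 1/3.
Left endpoints: 2, 7/3, 8/3.
v(2) ≈ -0.7568, v(7/3) ≈ -0.9990, v(8/3) ≈ -0.8133.
Sum = Δx · [v(2) + v(7/3) + v(8/3)].
Sum ≈ -0.8564.

-0.8564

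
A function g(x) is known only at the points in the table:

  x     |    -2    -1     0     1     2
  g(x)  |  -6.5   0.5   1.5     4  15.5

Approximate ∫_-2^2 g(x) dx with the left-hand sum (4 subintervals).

-0.5

Δx = 1.
Sum = 1·[(-6.5) + 0.5 + 1.5 + 4] = -0.5.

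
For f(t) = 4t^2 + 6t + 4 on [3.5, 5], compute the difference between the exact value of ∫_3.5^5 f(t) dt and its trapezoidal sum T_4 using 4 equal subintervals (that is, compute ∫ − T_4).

-0.140625

Exact integral: ∫_3.5^5 f(t) dt = 153.75.
T_4 = 153.890625.
Error = 153.75 − 153.890625 = -0.140625.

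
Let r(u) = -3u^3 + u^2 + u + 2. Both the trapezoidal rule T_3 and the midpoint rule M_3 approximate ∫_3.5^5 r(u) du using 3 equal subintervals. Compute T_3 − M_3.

T_3 = -321.78125.
M_3 = -318.2890625.
T_3 − M_3 = -3.4921875.

-3.4921875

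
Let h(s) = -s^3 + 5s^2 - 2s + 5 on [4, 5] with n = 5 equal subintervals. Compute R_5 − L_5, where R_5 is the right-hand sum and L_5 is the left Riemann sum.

-3.6

R_5 = 3.56.
L_5 = 7.16.
R_5 − L_5 = -3.6.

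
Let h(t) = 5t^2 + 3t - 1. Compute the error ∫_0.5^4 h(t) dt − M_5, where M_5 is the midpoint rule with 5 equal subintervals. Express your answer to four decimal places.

Exact integral: ∫_0.5^4 h(t) dt ≈ 126.583333.
M_5 = 125.86875.
Error ≈ 126.583333 − 125.86875 ≈ 0.7146.

0.7146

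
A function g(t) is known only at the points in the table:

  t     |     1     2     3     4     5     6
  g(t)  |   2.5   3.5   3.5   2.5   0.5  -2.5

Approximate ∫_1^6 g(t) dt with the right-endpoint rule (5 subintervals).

Δt = 1.
Sum = 1·[3.5 + 3.5 + 2.5 + 0.5 + (-2.5)] = 7.5.

7.5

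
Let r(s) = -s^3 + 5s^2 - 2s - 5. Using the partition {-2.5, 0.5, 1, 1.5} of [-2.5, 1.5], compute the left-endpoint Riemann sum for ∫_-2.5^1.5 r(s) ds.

Subinterval widths: 3, 0.5, 0.5.
Left endpoints: -2.5, 0.5, 1.
r(-2.5) = 46.875, r(0.5) = -4.875, r(1) = -3.
Sum = Σ Δs_i · r(s_i).
Sum = 136.6875.

136.6875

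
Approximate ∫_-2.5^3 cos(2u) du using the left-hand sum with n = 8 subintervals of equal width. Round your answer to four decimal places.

-0.7509

Δu = (3 − (-2.5))/8 = 0.6875.
Left endpoints: -2.5, -1.8125, -1.125, -0.4375, 0.25, 0.9375, 1.625, 2.3125.
f(-2.5) ≈ 0.2837, f(-1.8125) ≈ -0.8854, f(-1.125) ≈ -0.6282, f(-0.4375) ≈ 0.6410, f(0.25) ≈ 0.8776, f(0.9375) ≈ -0.2995, f(1.625) ≈ -0.9941, f(2.3125) ≈ -0.0873.
Sum = Δu · [f(-2.5) + f(-1.8125) + f(-1.125) + ...].
Sum ≈ -0.7509.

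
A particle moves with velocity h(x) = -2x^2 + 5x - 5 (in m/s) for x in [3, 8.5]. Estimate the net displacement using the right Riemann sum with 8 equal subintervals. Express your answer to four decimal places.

-295.6895

Δx = (8.5 − 3)/8 = 0.6875.
Right endpoints: 3.6875, 4.375, 5.0625, 5.75, 6.4375, 7.125, 7.8125, 8.5.
h(3.6875) = -13.7578125, h(4.375) = -21.40625, h(5.0625) = -30.9453125, h(5.75) = -42.375, h(6.4375) = -55.6953125, h(7.125) = -70.90625, h(7.8125) = -88.0078125, h(8.5) = -107.
Sum = Δx · [h(3.6875) + h(4.375) + h(5.0625) + ...].
Sum ≈ -295.6895.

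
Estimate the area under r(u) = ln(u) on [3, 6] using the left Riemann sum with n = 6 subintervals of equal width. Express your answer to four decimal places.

Δu = (6 − 3)/6 = 0.5.
Left endpoints: 3, 3.5, 4, 4.5, 5, 5.5.
r(3) ≈ 1.0986, r(3.5) ≈ 1.2528, r(4) ≈ 1.3863, r(4.5) ≈ 1.5041, r(5) ≈ 1.6094, r(5.5) ≈ 1.7047.
Sum = Δu · [r(3) + r(3.5) + r(4) + ...].
Sum ≈ 4.2780.

4.2780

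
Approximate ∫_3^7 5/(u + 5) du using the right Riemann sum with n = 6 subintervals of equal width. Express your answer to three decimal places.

Δu = (7 − 3)/6 = 2/3.
Right endpoints: 11/3, 13/3, 5, 17/3, 19/3, 7.
f(11/3) = 15/26, f(13/3) = 15/28, f(5) = 0.5, f(17/3) = 0.46875, f(19/3) = 15/34, f(7) = 5/12.
Sum = Δu · [f(11/3) + f(13/3) + f(5) + ...].
Sum ≈ 1.959.

1.959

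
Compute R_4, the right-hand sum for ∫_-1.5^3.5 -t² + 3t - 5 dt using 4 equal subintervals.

Δt = (3.5 − (-1.5))/4 = 1.25.
Right endpoints: -0.25, 1, 2.25, 3.5.
f(-0.25) = -5.8125, f(1) = -3, f(2.25) = -3.3125, f(3.5) = -6.75.
Sum = Δt · [f(-0.25) + f(1) + f(2.25) + f(3.5)].
Sum = -23.59375.

-23.59375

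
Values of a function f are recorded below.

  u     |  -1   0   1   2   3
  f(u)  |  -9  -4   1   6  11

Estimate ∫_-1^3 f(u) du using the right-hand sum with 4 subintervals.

14

Δu = 1.
Sum = 1·[(-4) + 1 + 6 + 11] = 14.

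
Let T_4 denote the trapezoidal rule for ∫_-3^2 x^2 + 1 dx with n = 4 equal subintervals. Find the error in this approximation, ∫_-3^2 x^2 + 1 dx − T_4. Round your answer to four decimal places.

-1.3021

Exact integral: ∫_-3^2 f(x) dx ≈ 16.666667.
T_4 = 17.96875.
Error ≈ 16.666667 − 17.96875 ≈ -1.3021.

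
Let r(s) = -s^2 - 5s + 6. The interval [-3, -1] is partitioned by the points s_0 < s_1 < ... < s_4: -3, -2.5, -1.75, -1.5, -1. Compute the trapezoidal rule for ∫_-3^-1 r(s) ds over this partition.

Subinterval widths: 0.5, 0.75, 0.25, 0.5.
r(-3) = 12, r(-2.5) = 12.25, r(-1.75) = 11.6875, r(-1.5) = 11.25, r(-1) = 10.
On each subinterval the trapezoid contributes (Δs_i/2)·[r(s_{i-1}) + r(s_i)].
Sum = 23.21875.

23.21875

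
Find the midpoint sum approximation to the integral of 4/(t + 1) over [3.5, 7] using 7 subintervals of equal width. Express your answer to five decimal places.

Δt = (7 − 3.5)/7 = 0.5.
Midpoints: 3.75, 4.25, 4.75, 5.25, 5.75, 6.25, 6.75.
f(3.75) = 16/19, f(4.25) = 16/21, f(4.75) = 16/23, f(5.25) = 0.64, f(5.75) = 16/27, f(6.25) = 16/29, f(6.75) = 16/31.
Sum = Δt · [f(3.75) + f(4.25) + f(4.75) + ...].
Sum ≈ 2.30005.

2.30005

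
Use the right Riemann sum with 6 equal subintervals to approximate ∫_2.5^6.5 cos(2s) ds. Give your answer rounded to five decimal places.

0.79216

Δs = (6.5 − 2.5)/6 = 2/3.
Right endpoints: 19/6, 23/6, 4.5, 31/6, 35/6, 6.5.
f(19/6) ≈ 0.99874, f(23/6) ≈ 0.18622, f(4.5) ≈ -0.91113, f(31/6) ≈ -0.61489, f(35/6) ≈ 0.62184, f(6.5) ≈ 0.90745.
Sum = Δs · [f(19/6) + f(23/6) + f(4.5) + ...].
Sum ≈ 0.79216.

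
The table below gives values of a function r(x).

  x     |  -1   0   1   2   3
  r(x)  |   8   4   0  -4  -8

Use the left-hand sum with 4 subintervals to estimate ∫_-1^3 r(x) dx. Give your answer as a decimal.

Δx = 1.
Sum = 1·[8 + 4 + 0 + (-4)] = 8.

8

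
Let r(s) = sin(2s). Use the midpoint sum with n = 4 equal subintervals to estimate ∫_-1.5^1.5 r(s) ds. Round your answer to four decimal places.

Δs = (1.5 − (-1.5))/4 = 0.75.
Midpoints: -1.125, -0.375, 0.375, 1.125.
r(-1.125) ≈ -0.7781, r(-0.375) ≈ -0.6816, r(0.375) ≈ 0.6816, r(1.125) ≈ 0.7781.
Sum = Δs · [r(-1.125) + r(-0.375) + r(0.375) + r(1.125)].
Sum ≈ 0.0000.

0.0000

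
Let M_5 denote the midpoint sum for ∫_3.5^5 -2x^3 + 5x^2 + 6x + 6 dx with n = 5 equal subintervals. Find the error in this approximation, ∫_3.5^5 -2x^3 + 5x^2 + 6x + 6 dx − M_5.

Exact integral: ∫_3.5^5 f(x) dx = -53.34375.
M_5 = -53.113125.
Error = -53.34375 − (-53.113125) = -0.230625.

-0.230625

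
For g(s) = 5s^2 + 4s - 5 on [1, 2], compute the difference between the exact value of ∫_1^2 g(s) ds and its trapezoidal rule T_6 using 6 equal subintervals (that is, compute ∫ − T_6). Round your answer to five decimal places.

-0.02315

Exact integral: ∫_1^2 g(s) ds ≈ 12.6666667.
T_6 ≈ 12.6898148.
Error ≈ 12.6666667 − 12.6898148 ≈ -0.02315.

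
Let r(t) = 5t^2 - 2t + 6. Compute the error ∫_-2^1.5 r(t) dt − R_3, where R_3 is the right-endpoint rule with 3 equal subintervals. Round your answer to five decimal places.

5.21759

Exact integral: ∫_-2^1.5 r(t) dt ≈ 41.7083333.
R_3 ≈ 36.4907407.
Error ≈ 41.7083333 − 36.4907407 ≈ 5.21759.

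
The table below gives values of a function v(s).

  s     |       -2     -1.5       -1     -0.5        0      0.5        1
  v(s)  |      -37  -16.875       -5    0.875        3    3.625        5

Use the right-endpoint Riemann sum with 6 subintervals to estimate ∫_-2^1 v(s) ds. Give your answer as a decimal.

Δs = 0.5.
Sum = 0.5·[(-16.875) + (-5) + 0.875 + 3 + 3.625 + 5] = -4.6875.

-4.6875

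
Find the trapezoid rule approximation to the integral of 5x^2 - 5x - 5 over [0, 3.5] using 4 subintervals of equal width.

Δx = (3.5 − 0)/4 = 0.875.
f(0) = -5, f(0.875) = -5.546875, f(1.75) = 1.5625, f(2.625) = 16.328125, f(3.5) = 38.75.
T_4 = (Δx/2)·[f(x_0) + 2f(x_1) + 2f(x_2) + 2f(x_3) + f(x_4)].
Sum = 25.56640625.

25.56640625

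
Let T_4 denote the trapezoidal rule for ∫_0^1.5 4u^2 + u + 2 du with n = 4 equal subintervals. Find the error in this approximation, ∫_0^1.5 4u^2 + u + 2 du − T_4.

-0.140625

Exact integral: ∫_0^1.5 f(u) du = 8.625.
T_4 = 8.765625.
Error = 8.625 − 8.765625 = -0.140625.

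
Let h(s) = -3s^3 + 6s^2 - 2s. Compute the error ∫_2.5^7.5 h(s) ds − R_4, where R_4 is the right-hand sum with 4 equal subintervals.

631.25

Exact integral: ∫_2.5^7.5 h(s) ds = -1581.25.
R_4 = -2212.5.
Error = -1581.25 − (-2212.5) = 631.25.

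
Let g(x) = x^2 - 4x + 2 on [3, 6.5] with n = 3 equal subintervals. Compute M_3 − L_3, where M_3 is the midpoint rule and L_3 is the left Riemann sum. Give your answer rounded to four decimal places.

M_3 ≈ 22.644676.
L_3 ≈ 12.606481.
M_3 − L_3 ≈ 10.0382.

10.0382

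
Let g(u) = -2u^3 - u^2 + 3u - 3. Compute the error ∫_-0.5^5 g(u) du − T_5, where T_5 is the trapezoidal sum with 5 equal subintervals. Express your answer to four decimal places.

16.0829

Exact integral: ∫_-0.5^5 g(u) du ≈ -333.552083.
T_5 = -349.635.
Error ≈ -333.552083 − (-349.635) ≈ 16.0829.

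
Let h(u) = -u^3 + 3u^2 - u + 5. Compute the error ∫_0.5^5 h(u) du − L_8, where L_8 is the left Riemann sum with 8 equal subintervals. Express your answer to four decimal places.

-14.2581

Exact integral: ∫_0.5^5 h(u) du = -21.234375.
L_8 ≈ -6.976318.
Error ≈ -21.234375 − (-6.976318) ≈ -14.2581.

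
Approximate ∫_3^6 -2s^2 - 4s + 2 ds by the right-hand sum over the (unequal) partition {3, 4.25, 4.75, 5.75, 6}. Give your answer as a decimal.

Subinterval widths: 1.25, 0.5, 1, 0.25.
Right endpoints: 4.25, 4.75, 5.75, 6.
f(4.25) = -51.125, f(4.75) = -62.125, f(5.75) = -87.125, f(6) = -94.
Sum = Σ Δs_i · f(s_i).
Sum = -205.59375.

-205.59375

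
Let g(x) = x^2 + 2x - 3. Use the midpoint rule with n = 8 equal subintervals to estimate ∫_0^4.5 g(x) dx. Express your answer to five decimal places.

37.00635

Δx = (4.5 − 0)/8 = 0.5625.
Midpoints: 0.28125, 0.84375, 1.40625, 1.96875, 2.53125, 3.09375, 3.65625, 4.21875.
g(0.28125) = -2415/1024, g(0.84375) = -615/1024, g(1.40625) = 1833/1024, g(1.96875) = 4929/1024, g(2.53125) = 8673/1024, g(3.09375) = 13065/1024, g(3.65625) = 18105/1024, g(4.21875) = 23793/1024.
Sum = Δx · [g(0.28125) + g(0.84375) + g(1.40625) + ...].
Sum ≈ 37.00635.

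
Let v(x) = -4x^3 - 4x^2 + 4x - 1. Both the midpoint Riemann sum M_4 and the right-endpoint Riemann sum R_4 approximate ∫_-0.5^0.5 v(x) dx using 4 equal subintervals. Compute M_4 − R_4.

-0.3125

M_4 = -1.3125.
R_4 = -1.
M_4 − R_4 = -0.3125.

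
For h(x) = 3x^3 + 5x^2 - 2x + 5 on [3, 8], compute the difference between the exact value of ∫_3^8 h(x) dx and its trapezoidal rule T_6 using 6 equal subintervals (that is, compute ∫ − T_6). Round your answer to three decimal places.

-31.539

Exact integral: ∫_3^8 h(x) dx ≈ 3789.58333.
T_6 ≈ 3821.12269.
Error ≈ 3789.58333 − 3821.12269 ≈ -31.539.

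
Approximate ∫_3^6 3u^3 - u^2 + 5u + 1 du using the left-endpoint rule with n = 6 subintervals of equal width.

Δu = (6 − 3)/6 = 0.5.
Left endpoints: 3, 3.5, 4, 4.5, 5, 5.5.
f(3) = 88, f(3.5) = 134.875, f(4) = 197, f(4.5) = 276.625, f(5) = 376, f(5.5) = 497.375.
Sum = Δu · [f(3) + f(3.5) + f(4) + ...].
Sum = 784.9375.

784.9375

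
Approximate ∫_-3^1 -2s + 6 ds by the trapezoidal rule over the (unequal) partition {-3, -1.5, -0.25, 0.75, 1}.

32

Subinterval widths: 1.5, 1.25, 1, 0.25.
f(-3) = 12, f(-1.5) = 9, f(-0.25) = 6.5, f(0.75) = 4.5, f(1) = 4.
On each subinterval the trapezoid contributes (Δs_i/2)·[f(s_{i-1}) + f(s_i)].
Sum = 32.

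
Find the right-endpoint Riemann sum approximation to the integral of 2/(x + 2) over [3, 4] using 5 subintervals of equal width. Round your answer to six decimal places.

Δx = (4 − 3)/5 = 0.2.
Right endpoints: 3.2, 3.4, 3.6, 3.8, 4.
f(3.2) = 5/13, f(3.4) = 10/27, f(3.6) = 5/14, f(3.8) = 10/29, f(4) = 1/3.
Sum = Δx · [f(3.2) + f(3.4) + f(3.6) + f(3.8) + f(4)].
Sum ≈ 0.358058.

0.358058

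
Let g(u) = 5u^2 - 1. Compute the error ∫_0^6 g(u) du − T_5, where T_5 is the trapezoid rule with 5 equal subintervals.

-7.2

Exact integral: ∫_0^6 g(u) du = 354.
T_5 = 361.2.
Error = 354 − 361.2 = -7.2.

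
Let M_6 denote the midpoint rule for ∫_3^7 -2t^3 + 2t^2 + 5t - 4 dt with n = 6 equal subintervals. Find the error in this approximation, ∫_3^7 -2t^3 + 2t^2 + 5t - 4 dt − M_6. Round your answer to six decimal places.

-4.148148

Exact integral: ∫_3^7 f(t) dt ≈ -865.33333333.
M_6 ≈ -861.18518519.
Error ≈ -865.33333333 − (-861.18518519) ≈ -4.148148.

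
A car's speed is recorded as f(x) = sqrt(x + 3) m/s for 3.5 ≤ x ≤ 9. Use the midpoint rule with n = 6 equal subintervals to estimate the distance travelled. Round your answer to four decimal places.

Δx = (9 − 3.5)/6 = 11/12.
Midpoints: 95/24, 4.875, 139/24, 161/24, 7.625, 205/24.
f(95/24) ≈ 2.6379, f(4.875) ≈ 2.8062, f(139/24) ≈ 2.9651, f(161/24) ≈ 3.1158, f(7.625) ≈ 3.2596, f(205/24) ≈ 3.3973.
Sum = Δx · [f(95/24) + f(4.875) + f(139/24) + ...].
Sum ≈ 16.6667.

16.6667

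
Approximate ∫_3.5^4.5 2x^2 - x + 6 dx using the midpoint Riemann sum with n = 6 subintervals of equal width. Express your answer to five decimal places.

Δx = (4.5 − 3.5)/6 = 1/6.
Midpoints: 43/12, 3.75, 47/12, 49/12, 4.25, 53/12.
f(43/12) = 2023/72, f(3.75) = 30.375, f(47/12) = 2359/72, f(49/12) = 2539/72, f(4.25) = 37.875, f(53/12) = 2923/72.
Sum = Δx · [f(43/12) + f(3.75) + f(47/12) + ...].
Sum ≈ 34.16204.

34.16204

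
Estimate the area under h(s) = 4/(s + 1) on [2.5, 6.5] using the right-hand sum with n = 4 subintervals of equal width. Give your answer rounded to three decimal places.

2.765

Δs = (6.5 − 2.5)/4 = 1.
Right endpoints: 3.5, 4.5, 5.5, 6.5.
h(3.5) = 8/9, h(4.5) = 8/11, h(5.5) = 8/13, h(6.5) = 8/15.
Sum = Δs · [h(3.5) + h(4.5) + h(5.5) + h(6.5)].
Sum ≈ 2.765.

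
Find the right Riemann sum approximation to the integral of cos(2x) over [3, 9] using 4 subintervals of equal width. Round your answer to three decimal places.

-0.250

Δx = (9 − 3)/4 = 1.5.
Right endpoints: 4.5, 6, 7.5, 9.
f(4.5) ≈ -0.911, f(6) ≈ 0.844, f(7.5) ≈ -0.760, f(9) ≈ 0.660.
Sum = Δx · [f(4.5) + f(6) + f(7.5) + f(9)].
Sum ≈ -0.250.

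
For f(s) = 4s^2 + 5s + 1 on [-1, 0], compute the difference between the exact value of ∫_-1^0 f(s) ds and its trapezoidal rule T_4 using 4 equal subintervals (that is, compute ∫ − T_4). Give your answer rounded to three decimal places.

-0.042

Exact integral: ∫_-1^0 f(s) ds ≈ -0.16667.
T_4 = -0.125.
Error ≈ -0.16667 − (-0.125) ≈ -0.042.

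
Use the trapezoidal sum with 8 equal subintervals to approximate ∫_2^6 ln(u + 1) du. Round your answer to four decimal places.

6.3216

Δu = (6 − 2)/8 = 0.5.
f(2) ≈ 1.0986, f(2.5) ≈ 1.2528, f(3) ≈ 1.3863, f(3.5) ≈ 1.5041, f(4) ≈ 1.6094, f(4.5) ≈ 1.7047, f(5) ≈ 1.7918, f(5.5) ≈ 1.8718, f(6) ≈ 1.9459.
T_8 = (Δu/2)·[f(u_0) + 2f(u_1) + ... + 2f(u_{7}) + f(u_8)].
Sum ≈ 6.3216.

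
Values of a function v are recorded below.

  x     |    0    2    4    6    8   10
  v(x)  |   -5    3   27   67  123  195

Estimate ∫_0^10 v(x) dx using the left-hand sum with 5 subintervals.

430

Δx = 2.
Sum = 2·[(-5) + 3 + 27 + 67 + 123] = 430.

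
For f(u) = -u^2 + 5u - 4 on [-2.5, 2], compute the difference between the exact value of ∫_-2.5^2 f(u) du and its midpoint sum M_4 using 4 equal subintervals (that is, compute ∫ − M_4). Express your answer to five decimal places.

Exact integral: ∫_-2.5^2 f(u) du = -31.5.
M_4 ≈ -31.0253906.
Error ≈ -31.5 − (-31.0253906) ≈ -0.47461.

-0.47461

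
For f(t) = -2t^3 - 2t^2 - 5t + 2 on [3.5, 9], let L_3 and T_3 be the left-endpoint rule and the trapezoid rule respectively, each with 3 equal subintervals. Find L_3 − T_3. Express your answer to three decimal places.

1409.146

L_3 ≈ -2536.31481.
T_3 ≈ -3945.46065.
L_3 − T_3 ≈ 1409.146.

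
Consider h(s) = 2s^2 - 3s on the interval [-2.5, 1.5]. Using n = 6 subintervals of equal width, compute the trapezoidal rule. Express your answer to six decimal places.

Δs = (1.5 − (-2.5))/6 = 2/3.
h(-2.5) = 20, h(-11/6) = 110/9, h(-7/6) = 56/9, h(-0.5) = 2, h(1/6) = -4/9, h(5/6) = -10/9, h(1.5) = 0.
T_6 = (Δs/2)·[h(s_0) + 2h(s_1) + ... + 2h(s_{5}) + h(s_6)].
Sum ≈ 19.259259.

19.259259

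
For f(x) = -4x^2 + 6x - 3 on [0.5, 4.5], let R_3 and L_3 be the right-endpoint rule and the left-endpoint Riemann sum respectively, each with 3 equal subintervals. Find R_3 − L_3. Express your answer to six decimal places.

R_3 ≈ -115.40740741.
L_3 ≈ -40.74074074.
R_3 − L_3 ≈ -74.666667.

-74.666667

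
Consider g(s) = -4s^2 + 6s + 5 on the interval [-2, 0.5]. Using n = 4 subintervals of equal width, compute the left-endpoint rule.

-19.609375

Δs = (0.5 − (-2))/4 = 0.625.
Left endpoints: -2, -1.375, -0.75, -0.125.
g(-2) = -23, g(-1.375) = -10.8125, g(-0.75) = -1.75, g(-0.125) = 4.1875.
Sum = Δs · [g(-2) + g(-1.375) + g(-0.75) + g(-0.125)].
Sum = -19.609375.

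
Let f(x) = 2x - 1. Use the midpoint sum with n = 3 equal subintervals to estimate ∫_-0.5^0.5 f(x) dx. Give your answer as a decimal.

Δx = (0.5 − (-0.5))/3 = 1/3.
Midpoints: -1/3, 0, 1/3.
f(-1/3) = -5/3, f(0) = -1, f(1/3) = -1/3.
Sum = Δx · [f(-1/3) + f(0) + f(1/3)].
Sum = -1.

-1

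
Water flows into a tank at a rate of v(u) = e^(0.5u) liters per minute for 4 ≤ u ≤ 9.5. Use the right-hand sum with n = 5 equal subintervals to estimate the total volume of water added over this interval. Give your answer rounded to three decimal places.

Δu = (9.5 − 4)/5 = 1.1.
Right endpoints: 5.1, 6.2, 7.3, 8.4, 9.5.
v(5.1) ≈ 12.807, v(6.2) ≈ 22.198, v(7.3) ≈ 38.475, v(8.4) ≈ 66.686, v(9.5) ≈ 115.584.
Sum = Δu · [v(5.1) + v(6.2) + v(7.3) + v(8.4) + v(9.5)].
Sum ≈ 281.325.

281.325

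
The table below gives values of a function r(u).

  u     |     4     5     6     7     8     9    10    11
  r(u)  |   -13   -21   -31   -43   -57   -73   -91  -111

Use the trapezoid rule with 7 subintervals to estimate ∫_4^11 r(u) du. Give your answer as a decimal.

-378

Δu = 1.
T_7 = (1/2)·[(-13) + 2·(-21) + 2·(-31) + 2·(-43) + 2·(-57) + 2·(-73) + 2·(-91) + (-111)] = -378.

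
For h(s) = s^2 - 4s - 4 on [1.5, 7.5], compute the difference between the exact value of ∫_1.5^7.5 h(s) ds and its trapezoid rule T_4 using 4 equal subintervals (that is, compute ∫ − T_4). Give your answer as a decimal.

Exact integral: ∫_1.5^7.5 h(s) ds = 7.5.
T_4 = 9.75.
Error = 7.5 − 9.75 = -2.25.

-2.25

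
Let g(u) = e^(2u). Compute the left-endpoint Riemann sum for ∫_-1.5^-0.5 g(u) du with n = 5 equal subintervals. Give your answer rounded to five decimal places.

Δu = (-0.5 − (-1.5))/5 = 0.2.
Left endpoints: -1.5, -1.3, -1.1, -0.9, -0.7.
g(-1.5) ≈ 0.04979, g(-1.3) ≈ 0.07427, g(-1.1) ≈ 0.11080, g(-0.9) ≈ 0.16530, g(-0.7) ≈ 0.24660.
Sum = Δu · [g(-1.5) + g(-1.3) + g(-1.1) + g(-0.9) + g(-0.7)].
Sum ≈ 0.12935.

0.12935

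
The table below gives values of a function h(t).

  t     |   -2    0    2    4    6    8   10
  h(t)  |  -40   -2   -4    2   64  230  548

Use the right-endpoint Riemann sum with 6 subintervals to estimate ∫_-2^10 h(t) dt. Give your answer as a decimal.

Δt = 2.
Sum = 2·[(-2) + (-4) + 2 + 64 + 230 + 548] = 1676.

1676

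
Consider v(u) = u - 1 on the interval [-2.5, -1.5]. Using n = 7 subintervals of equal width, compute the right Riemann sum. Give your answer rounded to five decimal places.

Δu = (-1.5 − (-2.5))/7 = 1/7.
Right endpoints: -33/14, -31/14, -29/14, -27/14, -25/14, -23/14, -1.5.
v(-33/14) = -47/14, v(-31/14) = -45/14, v(-29/14) = -43/14, v(-27/14) = -41/14, v(-25/14) = -39/14, v(-23/14) = -37/14, v(-1.5) = -2.5.
Sum = Δu · [v(-33/14) + v(-31/14) + v(-29/14) + ...].
Sum ≈ -2.92857.

-2.92857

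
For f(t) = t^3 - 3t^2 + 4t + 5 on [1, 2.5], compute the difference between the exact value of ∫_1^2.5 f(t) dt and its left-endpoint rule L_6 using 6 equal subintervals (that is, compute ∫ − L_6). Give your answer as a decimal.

Exact integral: ∫_1^2.5 f(t) dt = 12.890625.
L_6 = 12.31640625.
Error = 12.890625 − 12.31640625 = 0.57421875.

0.57421875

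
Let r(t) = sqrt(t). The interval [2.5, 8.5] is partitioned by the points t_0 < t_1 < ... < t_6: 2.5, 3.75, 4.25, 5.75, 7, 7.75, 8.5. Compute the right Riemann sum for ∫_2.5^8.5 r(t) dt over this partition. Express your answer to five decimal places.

Subinterval widths: 1.25, 0.5, 1.5, 1.25, 0.75, 0.75.
Right endpoints: 3.75, 4.25, 5.75, 7, 7.75, 8.5.
r(3.75) ≈ 1.93649, r(4.25) ≈ 2.06155, r(5.75) ≈ 2.39792, r(7) ≈ 2.64575, r(7.75) ≈ 2.78388, r(8.5) ≈ 2.91548.
Sum = Σ Δt_i · r(t_i).
Sum ≈ 14.62997.

14.62997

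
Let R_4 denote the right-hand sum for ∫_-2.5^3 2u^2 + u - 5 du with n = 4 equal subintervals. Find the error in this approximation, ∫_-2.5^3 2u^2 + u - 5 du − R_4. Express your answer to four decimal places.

-11.0286

Exact integral: ∫_-2.5^3 f(u) du ≈ 2.291667.
R_4 = 13.3203125.
Error ≈ 2.291667 − 13.3203125 ≈ -11.0286.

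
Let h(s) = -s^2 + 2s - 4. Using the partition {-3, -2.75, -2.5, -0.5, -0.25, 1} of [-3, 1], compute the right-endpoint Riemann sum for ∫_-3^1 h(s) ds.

Subinterval widths: 0.25, 0.25, 2, 0.25, 1.25.
Right endpoints: -2.75, -2.5, -0.5, -0.25, 1.
h(-2.75) = -17.0625, h(-2.5) = -15.25, h(-0.5) = -5.25, h(-0.25) = -4.5625, h(1) = -3.
Sum = Σ Δs_i · h(s_i).
Sum = -23.46875.

-23.46875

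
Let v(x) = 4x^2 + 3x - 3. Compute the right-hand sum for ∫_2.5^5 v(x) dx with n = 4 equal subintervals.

192.890625

Δx = (5 − 2.5)/4 = 0.625.
Right endpoints: 3.125, 3.75, 4.375, 5.
v(3.125) = 45.4375, v(3.75) = 64.5, v(4.375) = 86.6875, v(5) = 112.
Sum = Δx · [v(3.125) + v(3.75) + v(4.375) + v(5)].
Sum = 192.890625.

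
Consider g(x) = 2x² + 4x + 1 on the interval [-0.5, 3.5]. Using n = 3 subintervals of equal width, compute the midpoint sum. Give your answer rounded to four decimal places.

Δx = (3.5 − (-0.5))/3 = 4/3.
Midpoints: 1/6, 1.5, 17/6.
g(1/6) = 31/18, g(1.5) = 11.5, g(17/6) = 511/18.
Sum = Δx · [g(1/6) + g(1.5) + g(17/6)].
Sum ≈ 55.4815.

55.4815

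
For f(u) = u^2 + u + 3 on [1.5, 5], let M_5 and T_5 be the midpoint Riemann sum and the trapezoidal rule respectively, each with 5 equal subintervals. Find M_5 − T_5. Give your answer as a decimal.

M_5 = 62.27375.
T_5 = 62.7025.
M_5 − T_5 = -0.42875.

-0.42875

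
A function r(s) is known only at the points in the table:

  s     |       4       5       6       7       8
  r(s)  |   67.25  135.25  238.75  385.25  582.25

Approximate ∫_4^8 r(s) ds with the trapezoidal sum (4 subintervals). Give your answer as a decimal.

1084

Δs = 1.
T_4 = (1/2)·[67.25 + 2·135.25 + 2·238.75 + 2·385.25 + 582.25] = 1084.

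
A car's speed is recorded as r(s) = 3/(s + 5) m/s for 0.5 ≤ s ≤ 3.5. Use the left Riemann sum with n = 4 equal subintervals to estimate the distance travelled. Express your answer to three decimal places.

1.381

Δs = (3.5 − 0.5)/4 = 0.75.
Left endpoints: 0.5, 1.25, 2, 2.75.
r(0.5) = 6/11, r(1.25) = 0.48, r(2) = 3/7, r(2.75) = 12/31.
Sum = Δs · [r(0.5) + r(1.25) + r(2) + r(2.75)].
Sum ≈ 1.381.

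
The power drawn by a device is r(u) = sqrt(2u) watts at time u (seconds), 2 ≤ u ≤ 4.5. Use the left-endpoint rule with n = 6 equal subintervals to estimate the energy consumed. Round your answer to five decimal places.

6.12259

Δu = (4.5 − 2)/6 = 5/12.
Left endpoints: 2, 29/12, 17/6, 3.25, 11/3, 49/12.
r(2) ≈ 2.00000, r(29/12) ≈ 2.19848, r(17/6) ≈ 2.38048, r(3.25) ≈ 2.54951, r(11/3) ≈ 2.70801, r(49/12) ≈ 2.85774.
Sum = Δu · [r(2) + r(29/12) + r(17/6) + ...].
Sum ≈ 6.12259.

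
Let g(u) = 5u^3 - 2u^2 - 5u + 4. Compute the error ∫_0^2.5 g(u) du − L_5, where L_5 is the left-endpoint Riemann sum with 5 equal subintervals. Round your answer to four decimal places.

11.5365

Exact integral: ∫_0^2.5 g(u) du ≈ 32.786458.
L_5 = 21.25.
Error ≈ 32.786458 − 21.25 ≈ 11.5365.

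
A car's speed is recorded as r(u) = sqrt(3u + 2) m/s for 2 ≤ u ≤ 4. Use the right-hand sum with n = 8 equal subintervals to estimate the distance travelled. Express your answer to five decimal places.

Δu = (4 − 2)/8 = 0.25.
Right endpoints: 2.25, 2.5, 2.75, 3, 3.25, 3.5, 3.75, 4.
r(2.25) ≈ 2.95804, r(2.5) ≈ 3.08221, r(2.75) ≈ 3.20156, r(3) ≈ 3.31662, r(3.25) ≈ 3.42783, r(3.5) ≈ 3.53553, r(3.75) ≈ 3.64005, r(4) ≈ 3.74166.
Sum = Δu · [r(2.25) + r(2.5) + r(2.75) + ...].
Sum ≈ 6.72588.

6.72588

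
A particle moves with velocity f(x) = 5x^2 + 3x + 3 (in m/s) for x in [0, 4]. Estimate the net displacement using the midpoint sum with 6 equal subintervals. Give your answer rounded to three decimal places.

Δx = (4 − 0)/6 = 2/3.
Midpoints: 1/3, 1, 5/3, 7/3, 3, 11/3.
f(1/3) = 41/9, f(1) = 11, f(5/3) = 197/9, f(7/3) = 335/9, f(3) = 57, f(11/3) = 731/9.
Sum = Δx · [f(1/3) + f(1) + f(5/3) + ...].
Sum ≈ 141.926.

141.926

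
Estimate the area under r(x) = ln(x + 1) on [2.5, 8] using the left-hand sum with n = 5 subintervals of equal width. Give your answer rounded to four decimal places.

Δx = (8 − 2.5)/5 = 1.1.
Left endpoints: 2.5, 3.6, 4.7, 5.8, 6.9.
r(2.5) ≈ 1.2528, r(3.6) ≈ 1.5261, r(4.7) ≈ 1.7405, r(5.8) ≈ 1.9169, r(6.9) ≈ 2.0669.
Sum = Δx · [r(2.5) + r(3.6) + r(4.7) + r(5.8) + r(6.9)].
Sum ≈ 9.3534.

9.3534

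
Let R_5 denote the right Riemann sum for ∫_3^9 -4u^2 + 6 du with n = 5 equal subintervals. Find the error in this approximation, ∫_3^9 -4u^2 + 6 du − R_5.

Exact integral: ∫_3^9 f(u) du = -900.
R_5 = -1078.56.
Error = -900 − (-1078.56) = 178.56.

178.56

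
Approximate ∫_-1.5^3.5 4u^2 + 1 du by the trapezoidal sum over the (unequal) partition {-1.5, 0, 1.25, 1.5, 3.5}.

75.5625

Subinterval widths: 1.5, 1.25, 0.25, 2.
f(-1.5) = 10, f(0) = 1, f(1.25) = 7.25, f(1.5) = 10, f(3.5) = 50.
On each subinterval the trapezoid contributes (Δu_i/2)·[f(u_{i-1}) + f(u_i)].
Sum = 75.5625.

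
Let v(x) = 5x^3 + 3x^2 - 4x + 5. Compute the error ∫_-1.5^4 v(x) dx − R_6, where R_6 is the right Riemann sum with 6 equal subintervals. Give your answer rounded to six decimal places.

Exact integral: ∫_-1.5^4 v(x) dx = 381.046875.
R_6 ≈ 561.02387153.
Error ≈ 381.046875 − 561.02387153 ≈ -179.976997.

-179.976997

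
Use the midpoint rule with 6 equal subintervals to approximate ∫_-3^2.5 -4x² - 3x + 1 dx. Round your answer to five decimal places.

-45.66782

Δx = (2.5 − (-3))/6 = 11/12.
Midpoints: -61/24, -1.625, -17/24, 5/24, 1.125, 49/24.
f(-61/24) = -2479/144, f(-1.625) = -4.6875, f(-17/24) = 161/144, f(5/24) = 29/144, f(1.125) = -7.4375, f(49/24) = -3139/144.
Sum = Δx · [f(-61/24) + f(-1.625) + f(-17/24) + ...].
Sum ≈ -45.66782.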